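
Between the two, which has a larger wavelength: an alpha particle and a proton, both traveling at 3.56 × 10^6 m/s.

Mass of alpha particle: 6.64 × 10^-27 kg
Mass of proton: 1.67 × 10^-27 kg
The proton has the longer wavelength.

Using λ = h/(mv), since both particles have the same velocity, the wavelength depends only on mass.

For alpha particle: λ₁ = h/(m₁v) = 2.80 × 10^-14 m
For proton: λ₂ = h/(m₂v) = 1.11 × 10^-13 m

Since λ ∝ 1/m at constant velocity, the lighter particle has the longer wavelength.

The proton has the longer de Broglie wavelength.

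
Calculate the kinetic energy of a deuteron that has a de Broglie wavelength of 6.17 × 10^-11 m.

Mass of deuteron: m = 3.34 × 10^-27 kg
1.73 × 10^-20 J (or 0.108 eV)

From λ = h/√(2mKE), we solve for KE:

λ² = h²/(2mKE)
KE = h²/(2mλ²)
KE = (6.626 × 10^-34 J·s)² / (2 × 3.34 × 10^-27 kg × (6.17 × 10^-11 m)²)
KE = 1.73 × 10^-20 J
KE = 0.108 eV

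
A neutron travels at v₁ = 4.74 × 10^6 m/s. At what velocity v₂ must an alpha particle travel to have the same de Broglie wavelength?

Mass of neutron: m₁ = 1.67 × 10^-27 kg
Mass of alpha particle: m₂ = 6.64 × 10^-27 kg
v₂ = 1.19 × 10^6 m/s

For equal de Broglie wavelengths: λ₁ = λ₂

h/(m₁v₁) = h/(m₂v₂)
m₁v₁ = m₂v₂
v₂ = v₁ · (m₁/m₂)

v₂ = 4.74 × 10^6 m/s × (1.67 × 10^-27 kg / 6.64 × 10^-27 kg)
v₂ = 1.19 × 10^6 m/s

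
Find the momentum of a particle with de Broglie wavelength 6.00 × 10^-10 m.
1.10 × 10^-24 kg·m/s

From the de Broglie relation λ = h/p, we solve for p:

p = h/λ
p = (6.626 × 10^-34 J·s) / (6.00 × 10^-10 m)
p = 1.10 × 10^-24 kg·m/s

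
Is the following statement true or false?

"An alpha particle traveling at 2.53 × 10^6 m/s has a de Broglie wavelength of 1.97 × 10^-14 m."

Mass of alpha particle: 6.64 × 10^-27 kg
False

The claim is incorrect.

Using λ = h/(mv):
λ = (6.626 × 10^-34 J·s) / (6.64 × 10^-27 kg × 2.53 × 10^6 m/s)
λ = 3.94 × 10^-14 m

The actual wavelength differs from the claimed 1.97 × 10^-14 m.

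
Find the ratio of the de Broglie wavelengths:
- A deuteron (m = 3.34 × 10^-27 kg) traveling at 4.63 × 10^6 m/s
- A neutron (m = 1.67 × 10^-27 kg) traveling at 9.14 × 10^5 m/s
λ₁/λ₂ = 0.0987

Using λ = h/(mv):

λ₁ = h/(m₁v₁) = 4.28 × 10^-14 m
λ₂ = h/(m₂v₂) = 4.34 × 10^-13 m

Ratio λ₁/λ₂ = (m₂v₂)/(m₁v₁)
         = (1.67 × 10^-27 kg × 9.14 × 10^5 m/s) / (3.34 × 10^-27 kg × 4.63 × 10^6 m/s)
         = 0.0987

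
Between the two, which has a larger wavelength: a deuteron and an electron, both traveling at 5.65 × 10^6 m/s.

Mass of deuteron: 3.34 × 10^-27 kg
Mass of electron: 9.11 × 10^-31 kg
The electron has the longer wavelength.

Using λ = h/(mv), since both particles have the same velocity, the wavelength depends only on mass.

For deuteron: λ₁ = h/(m₁v) = 3.51 × 10^-14 m
For electron: λ₂ = h/(m₂v) = 1.29 × 10^-10 m

Since λ ∝ 1/m at constant velocity, the lighter particle has the longer wavelength.

The electron has the longer de Broglie wavelength.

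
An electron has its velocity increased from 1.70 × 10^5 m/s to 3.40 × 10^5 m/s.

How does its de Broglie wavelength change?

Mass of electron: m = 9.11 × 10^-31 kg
The wavelength decreases by a factor of 2.

Using λ = h/(mv):

Initial wavelength: λ₁ = h/(mv₁) = 4.28 × 10^-9 m
Final wavelength: λ₂ = h/(mv₂) = 2.14 × 10^-9 m

Since λ ∝ 1/v, when velocity increases by a factor of 2, the wavelength decreases by a factor of 2.

λ₂/λ₁ = v₁/v₂ = 1/2

The wavelength decreases by a factor of 2.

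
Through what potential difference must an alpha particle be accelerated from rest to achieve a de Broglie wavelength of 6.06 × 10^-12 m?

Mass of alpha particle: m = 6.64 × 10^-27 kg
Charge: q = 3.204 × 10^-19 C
2.81 V

From λ = h/√(2mqV), we solve for V:

λ² = h²/(2mqV)
V = h²/(2mqλ²)
V = (6.626 × 10^-34 J·s)² / (2 × 6.64 × 10^-27 kg × 3.204 × 10^-19 C × (6.06 × 10^-12 m)²)
V = 2.81 V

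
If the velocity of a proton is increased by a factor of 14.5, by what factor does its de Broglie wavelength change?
The wavelength decreases by a factor of 14.5.

From λ = h/(mv), the wavelength is inversely proportional to velocity:

λ ∝ 1/v

If v → 14.5v, then λ → λ/14.5

When velocity is increased by a factor of 14.5, the wavelength decreases by a factor of 14.5.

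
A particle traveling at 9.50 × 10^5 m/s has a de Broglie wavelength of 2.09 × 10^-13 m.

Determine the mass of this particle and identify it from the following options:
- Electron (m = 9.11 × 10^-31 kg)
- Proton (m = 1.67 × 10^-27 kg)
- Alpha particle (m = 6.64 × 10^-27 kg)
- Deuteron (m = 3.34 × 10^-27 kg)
The particle is a deuteron.

From λ = h/(mv), solve for mass:

m = h/(λv)
m = (6.626 × 10^-34 J·s) / (2.09 × 10^-13 m × 9.50 × 10^5 m/s)
m = 3.34 × 10^-27 kg

Comparing with the listed masses, this is closest to a deuteron.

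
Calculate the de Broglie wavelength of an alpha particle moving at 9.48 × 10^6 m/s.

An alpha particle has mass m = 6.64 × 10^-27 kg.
1.05 × 10^-14 m

Using the de Broglie relation λ = h/(mv):

λ = h/(mv)
λ = (6.626 × 10^-34 J·s) / (6.64 × 10^-27 kg × 9.48 × 10^6 m/s)
λ = 1.05 × 10^-14 m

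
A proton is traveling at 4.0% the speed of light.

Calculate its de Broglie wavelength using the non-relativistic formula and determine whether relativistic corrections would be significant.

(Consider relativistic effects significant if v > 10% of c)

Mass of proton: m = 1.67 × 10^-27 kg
No, relativistic corrections are not needed.

Using the non-relativistic de Broglie formula λ = h/(mv):

v = 4.0% × c = 1.199 × 10^7 m/s

λ = h/(mv)
λ = (6.626 × 10^-34 J·s) / (1.67 × 10^-27 kg × 1.199 × 10^7 m/s)
λ = 3.31 × 10^-14 m

Since v = 4.0% of c < 10% of c, relativistic corrections are NOT significant and this non-relativistic result is a good approximation.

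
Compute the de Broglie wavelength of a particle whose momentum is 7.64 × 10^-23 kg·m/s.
8.67 × 10^-12 m

Using the de Broglie relation λ = h/p:

λ = h/p
λ = (6.626 × 10^-34 J·s) / (7.64 × 10^-23 kg·m/s)
λ = 8.67 × 10^-12 m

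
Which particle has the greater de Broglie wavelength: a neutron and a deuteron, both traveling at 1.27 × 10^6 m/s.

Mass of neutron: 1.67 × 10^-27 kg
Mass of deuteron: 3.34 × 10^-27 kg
The neutron has the longer wavelength.

Using λ = h/(mv), since both particles have the same velocity, the wavelength depends only on mass.

For neutron: λ₁ = h/(m₁v) = 3.12 × 10^-13 m
For deuteron: λ₂ = h/(m₂v) = 1.56 × 10^-13 m

Since λ ∝ 1/m at constant velocity, the lighter particle has the longer wavelength.

The neutron has the longer de Broglie wavelength.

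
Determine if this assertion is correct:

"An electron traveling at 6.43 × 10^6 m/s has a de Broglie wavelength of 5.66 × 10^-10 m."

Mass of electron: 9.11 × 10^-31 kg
False

The claim is incorrect.

Using λ = h/(mv):
λ = (6.626 × 10^-34 J·s) / (9.11 × 10^-31 kg × 6.43 × 10^6 m/s)
λ = 1.13 × 10^-10 m

The actual wavelength differs from the claimed 5.66 × 10^-10 m.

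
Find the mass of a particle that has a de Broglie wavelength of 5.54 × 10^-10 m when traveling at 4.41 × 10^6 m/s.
2.71 × 10^-31 kg

From the de Broglie relation λ = h/(mv), we solve for m:

m = h/(λv)
m = (6.626 × 10^-34 J·s) / (5.54 × 10^-10 m × 4.41 × 10^6 m/s)
m = 2.71 × 10^-31 kg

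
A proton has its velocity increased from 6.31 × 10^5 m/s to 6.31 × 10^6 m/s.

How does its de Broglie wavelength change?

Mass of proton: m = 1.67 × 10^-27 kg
The wavelength decreases by a factor of 10.

Using λ = h/(mv):

Initial wavelength: λ₁ = h/(mv₁) = 6.29 × 10^-13 m
Final wavelength: λ₂ = h/(mv₂) = 6.29 × 10^-14 m

Since λ ∝ 1/v, when velocity increases by a factor of 10, the wavelength decreases by a factor of 10.

λ₂/λ₁ = v₁/v₂ = 1/10

The wavelength decreases by a factor of 10.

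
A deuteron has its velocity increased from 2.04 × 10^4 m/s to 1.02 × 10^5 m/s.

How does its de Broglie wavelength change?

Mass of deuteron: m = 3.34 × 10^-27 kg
The wavelength decreases by a factor of 5.

Using λ = h/(mv):

Initial wavelength: λ₁ = h/(mv₁) = 9.72 × 10^-12 m
Final wavelength: λ₂ = h/(mv₂) = 1.94 × 10^-12 m

Since λ ∝ 1/v, when velocity increases by a factor of 5, the wavelength decreases by a factor of 5.

λ₂/λ₁ = v₁/v₂ = 1/5

The wavelength decreases by a factor of 5.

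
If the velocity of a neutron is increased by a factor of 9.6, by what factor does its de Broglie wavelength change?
The wavelength decreases by a factor of 9.6.

From λ = h/(mv), the wavelength is inversely proportional to velocity:

λ ∝ 1/v

If v → 9.6v, then λ → λ/9.6

When velocity is increased by a factor of 9.6, the wavelength decreases by a factor of 9.6.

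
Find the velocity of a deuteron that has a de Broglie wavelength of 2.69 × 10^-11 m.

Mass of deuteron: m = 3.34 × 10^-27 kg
7.37 × 10^3 m/s

From the de Broglie relation λ = h/(mv), we solve for v:

v = h/(mλ)
v = (6.626 × 10^-34 J·s) / (3.34 × 10^-27 kg × 2.69 × 10^-11 m)
v = 7.37 × 10^3 m/s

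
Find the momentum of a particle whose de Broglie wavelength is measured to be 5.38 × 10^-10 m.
1.23 × 10^-24 kg·m/s

From the de Broglie relation λ = h/p, we solve for p:

p = h/λ
p = (6.626 × 10^-34 J·s) / (5.38 × 10^-10 m)
p = 1.23 × 10^-24 kg·m/s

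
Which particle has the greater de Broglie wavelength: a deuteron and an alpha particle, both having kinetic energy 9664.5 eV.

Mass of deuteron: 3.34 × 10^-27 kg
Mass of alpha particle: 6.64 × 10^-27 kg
The deuteron has the longer wavelength.

Using λ = h/√(2mKE):

For deuteron: λ₁ = h/√(2m₁KE) = 2.06 × 10^-13 m
For alpha particle: λ₂ = h/√(2m₂KE) = 1.46 × 10^-13 m

Since λ ∝ 1/√m at constant kinetic energy, the lighter particle has the longer wavelength.

The deuteron has the longer de Broglie wavelength.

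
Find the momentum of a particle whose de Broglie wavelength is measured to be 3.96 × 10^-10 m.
1.67 × 10^-24 kg·m/s

From the de Broglie relation λ = h/p, we solve for p:

p = h/λ
p = (6.626 × 10^-34 J·s) / (3.96 × 10^-10 m)
p = 1.67 × 10^-24 kg·m/s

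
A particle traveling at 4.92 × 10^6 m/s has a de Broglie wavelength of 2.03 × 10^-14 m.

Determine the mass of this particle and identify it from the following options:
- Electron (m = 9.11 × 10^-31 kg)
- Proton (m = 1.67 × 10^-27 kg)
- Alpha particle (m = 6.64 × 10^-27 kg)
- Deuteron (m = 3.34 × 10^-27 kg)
The particle is an alpha particle.

From λ = h/(mv), solve for mass:

m = h/(λv)
m = (6.626 × 10^-34 J·s) / (2.03 × 10^-14 m × 4.92 × 10^6 m/s)
m = 6.63 × 10^-27 kg

Comparing with the listed masses, this is closest to an alpha particle.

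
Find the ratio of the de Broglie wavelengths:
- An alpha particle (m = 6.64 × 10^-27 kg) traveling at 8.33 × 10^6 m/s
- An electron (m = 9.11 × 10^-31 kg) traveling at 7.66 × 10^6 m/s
λ₁/λ₂ = 1.26 × 10^-4

Using λ = h/(mv):

λ₁ = h/(m₁v₁) = 1.20 × 10^-14 m
λ₂ = h/(m₂v₂) = 9.50 × 10^-11 m

Ratio λ₁/λ₂ = (m₂v₂)/(m₁v₁)
         = (9.11 × 10^-31 kg × 7.66 × 10^6 m/s) / (6.64 × 10^-27 kg × 8.33 × 10^6 m/s)
         = 1.26 × 10^-4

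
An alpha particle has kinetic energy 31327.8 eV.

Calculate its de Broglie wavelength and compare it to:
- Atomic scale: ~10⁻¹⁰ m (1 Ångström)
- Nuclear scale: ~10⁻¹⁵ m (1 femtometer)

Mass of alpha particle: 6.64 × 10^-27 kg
λ = 8.12 × 10^-14 m, which is between nuclear and atomic scales.

Using λ = h/√(2mKE):

KE = 31327.8 eV = 5.019 × 10^-15 J

λ = h/√(2mKE)
λ = (6.626 × 10^-34 J·s) / √(2 × 6.64 × 10^-27 kg × 5.019 × 10^-15 J)
λ = 8.12 × 10^-14 m

Comparison:
- Atomic scale (10⁻¹⁰ m): λ is 0.00081× this size
- Nuclear scale (10⁻¹⁵ m): λ is 81× this size

The wavelength is between nuclear and atomic scales.

This wavelength is appropriate for probing atomic structure but too large for nuclear physics experiments.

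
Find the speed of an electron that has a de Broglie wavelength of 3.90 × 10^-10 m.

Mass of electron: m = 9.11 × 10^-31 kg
1.86 × 10^6 m/s

From the de Broglie relation λ = h/(mv), we solve for v:

v = h/(mλ)
v = (6.626 × 10^-34 J·s) / (9.11 × 10^-31 kg × 3.90 × 10^-10 m)
v = 1.86 × 10^6 m/s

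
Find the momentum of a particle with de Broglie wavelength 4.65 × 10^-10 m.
1.42 × 10^-24 kg·m/s

From the de Broglie relation λ = h/p, we solve for p:

p = h/λ
p = (6.626 × 10^-34 J·s) / (4.65 × 10^-10 m)
p = 1.42 × 10^-24 kg·m/s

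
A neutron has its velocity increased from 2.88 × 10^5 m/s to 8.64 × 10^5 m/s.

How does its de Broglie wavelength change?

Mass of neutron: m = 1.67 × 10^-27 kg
The wavelength decreases by a factor of 3.

Using λ = h/(mv):

Initial wavelength: λ₁ = h/(mv₁) = 1.38 × 10^-12 m
Final wavelength: λ₂ = h/(mv₂) = 4.59 × 10^-13 m

Since λ ∝ 1/v, when velocity increases by a factor of 3, the wavelength decreases by a factor of 3.

λ₂/λ₁ = v₁/v₂ = 1/3

The wavelength decreases by a factor of 3.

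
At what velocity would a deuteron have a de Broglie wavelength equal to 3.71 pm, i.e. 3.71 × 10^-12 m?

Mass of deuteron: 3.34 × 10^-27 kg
5.35 × 10^4 m/s

From λ = h/(mv), solve for v:

v = h/(mλ)
v = (6.626 × 10^-34 J·s) / (3.34 × 10^-27 kg × 3.71 × 10^-12 m)
v = 5.35 × 10^4 m/s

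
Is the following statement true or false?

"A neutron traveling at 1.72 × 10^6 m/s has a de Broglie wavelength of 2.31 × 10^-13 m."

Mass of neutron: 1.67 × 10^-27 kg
True

The claim is correct.

Using λ = h/(mv):
λ = (6.626 × 10^-34 J·s) / (1.67 × 10^-27 kg × 1.72 × 10^6 m/s)
λ = 2.31 × 10^-13 m

This matches the claimed value.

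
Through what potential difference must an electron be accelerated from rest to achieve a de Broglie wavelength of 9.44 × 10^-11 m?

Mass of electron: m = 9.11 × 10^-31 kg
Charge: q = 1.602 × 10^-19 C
169 V

From λ = h/√(2mqV), we solve for V:

λ² = h²/(2mqV)
V = h²/(2mqλ²)
V = (6.626 × 10^-34 J·s)² / (2 × 9.11 × 10^-31 kg × 1.602 × 10^-19 C × (9.44 × 10^-11 m)²)
V = 169 V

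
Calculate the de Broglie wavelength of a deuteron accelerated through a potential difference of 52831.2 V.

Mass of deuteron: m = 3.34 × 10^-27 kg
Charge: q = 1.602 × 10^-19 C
8.81 × 10^-14 m

When a particle is accelerated through voltage V, it gains kinetic energy KE = qV.

The de Broglie wavelength is then λ = h/√(2mqV):

λ = h/√(2mqV)
λ = (6.626 × 10^-34 J·s) / √(2 × 3.34 × 10^-27 kg × 1.602 × 10^-19 C × 52831.2 V)
λ = 8.81 × 10^-14 m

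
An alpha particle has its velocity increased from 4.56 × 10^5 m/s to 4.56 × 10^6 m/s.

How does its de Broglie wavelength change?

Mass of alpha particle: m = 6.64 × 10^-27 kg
The wavelength decreases by a factor of 10.

Using λ = h/(mv):

Initial wavelength: λ₁ = h/(mv₁) = 2.19 × 10^-13 m
Final wavelength: λ₂ = h/(mv₂) = 2.19 × 10^-14 m

Since λ ∝ 1/v, when velocity increases by a factor of 10, the wavelength decreases by a factor of 10.

λ₂/λ₁ = v₁/v₂ = 1/10

The wavelength decreases by a factor of 10.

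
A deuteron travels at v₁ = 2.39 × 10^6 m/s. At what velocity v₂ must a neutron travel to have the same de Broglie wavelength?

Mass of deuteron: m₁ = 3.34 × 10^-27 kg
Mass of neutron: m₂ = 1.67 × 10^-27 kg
v₂ = 4.78 × 10^6 m/s

For equal de Broglie wavelengths: λ₁ = λ₂

h/(m₁v₁) = h/(m₂v₂)
m₁v₁ = m₂v₂
v₂ = v₁ · (m₁/m₂)

v₂ = 2.39 × 10^6 m/s × (3.34 × 10^-27 kg / 1.67 × 10^-27 kg)
v₂ = 4.78 × 10^6 m/s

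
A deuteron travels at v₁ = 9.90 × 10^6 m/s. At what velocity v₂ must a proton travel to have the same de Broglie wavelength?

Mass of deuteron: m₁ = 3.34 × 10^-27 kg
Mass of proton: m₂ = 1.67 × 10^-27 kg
v₂ = 1.98 × 10^7 m/s

For equal de Broglie wavelengths: λ₁ = λ₂

h/(m₁v₁) = h/(m₂v₂)
m₁v₁ = m₂v₂
v₂ = v₁ · (m₁/m₂)

v₂ = 9.90 × 10^6 m/s × (3.34 × 10^-27 kg / 1.67 × 10^-27 kg)
v₂ = 1.98 × 10^7 m/s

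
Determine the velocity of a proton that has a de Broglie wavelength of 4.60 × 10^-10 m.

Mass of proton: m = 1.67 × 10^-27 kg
8.63 × 10^2 m/s

From the de Broglie relation λ = h/(mv), we solve for v:

v = h/(mλ)
v = (6.626 × 10^-34 J·s) / (1.67 × 10^-27 kg × 4.60 × 10^-10 m)
v = 8.63 × 10^2 m/s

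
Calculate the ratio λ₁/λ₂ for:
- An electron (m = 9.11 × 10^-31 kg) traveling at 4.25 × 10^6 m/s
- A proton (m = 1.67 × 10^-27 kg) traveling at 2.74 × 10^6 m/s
λ₁/λ₂ = 1.18 × 10^3

Using λ = h/(mv):

λ₁ = h/(m₁v₁) = 1.71 × 10^-10 m
λ₂ = h/(m₂v₂) = 1.45 × 10^-13 m

Ratio λ₁/λ₂ = (m₂v₂)/(m₁v₁)
         = (1.67 × 10^-27 kg × 2.74 × 10^6 m/s) / (9.11 × 10^-31 kg × 4.25 × 10^6 m/s)
         = 1.18 × 10^3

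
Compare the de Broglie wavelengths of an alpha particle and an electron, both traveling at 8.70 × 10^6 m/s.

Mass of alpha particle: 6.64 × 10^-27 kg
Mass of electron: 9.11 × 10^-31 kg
The electron has the longer wavelength.

Using λ = h/(mv), since both particles have the same velocity, the wavelength depends only on mass.

For alpha particle: λ₁ = h/(m₁v) = 1.15 × 10^-14 m
For electron: λ₂ = h/(m₂v) = 8.36 × 10^-11 m

Since λ ∝ 1/m at constant velocity, the lighter particle has the longer wavelength.

The electron has the longer de Broglie wavelength.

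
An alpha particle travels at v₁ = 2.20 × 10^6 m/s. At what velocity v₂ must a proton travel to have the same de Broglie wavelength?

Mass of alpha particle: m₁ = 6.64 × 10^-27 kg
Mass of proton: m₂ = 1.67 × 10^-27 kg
v₂ = 8.75 × 10^6 m/s

For equal de Broglie wavelengths: λ₁ = λ₂

h/(m₁v₁) = h/(m₂v₂)
m₁v₁ = m₂v₂
v₂ = v₁ · (m₁/m₂)

v₂ = 2.20 × 10^6 m/s × (6.64 × 10^-27 kg / 1.67 × 10^-27 kg)
v₂ = 8.75 × 10^6 m/s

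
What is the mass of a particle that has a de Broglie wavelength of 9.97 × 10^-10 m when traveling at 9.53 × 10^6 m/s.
6.97 × 10^-32 kg

From the de Broglie relation λ = h/(mv), we solve for m:

m = h/(λv)
m = (6.626 × 10^-34 J·s) / (9.97 × 10^-10 m × 9.53 × 10^6 m/s)
m = 6.97 × 10^-32 kg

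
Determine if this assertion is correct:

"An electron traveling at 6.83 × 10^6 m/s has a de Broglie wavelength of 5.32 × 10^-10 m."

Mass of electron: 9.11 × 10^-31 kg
False

The claim is incorrect.

Using λ = h/(mv):
λ = (6.626 × 10^-34 J·s) / (9.11 × 10^-31 kg × 6.83 × 10^6 m/s)
λ = 1.06 × 10^-10 m

The actual wavelength differs from the claimed 5.32 × 10^-10 m.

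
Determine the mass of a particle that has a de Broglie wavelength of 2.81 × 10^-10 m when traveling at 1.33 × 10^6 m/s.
1.77 × 10^-30 kg

From the de Broglie relation λ = h/(mv), we solve for m:

m = h/(λv)
m = (6.626 × 10^-34 J·s) / (2.81 × 10^-10 m × 1.33 × 10^6 m/s)
m = 1.77 × 10^-30 kg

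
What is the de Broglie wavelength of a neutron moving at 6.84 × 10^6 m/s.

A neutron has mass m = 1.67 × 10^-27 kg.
5.80 × 10^-14 m

Using the de Broglie relation λ = h/(mv):

λ = h/(mv)
λ = (6.626 × 10^-34 J·s) / (1.67 × 10^-27 kg × 6.84 × 10^6 m/s)
λ = 5.80 × 10^-14 m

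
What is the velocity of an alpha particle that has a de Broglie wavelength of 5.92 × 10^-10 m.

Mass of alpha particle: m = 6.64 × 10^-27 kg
1.69 × 10^2 m/s

From the de Broglie relation λ = h/(mv), we solve for v:

v = h/(mλ)
v = (6.626 × 10^-34 J·s) / (6.64 × 10^-27 kg × 5.92 × 10^-10 m)
v = 1.69 × 10^2 m/s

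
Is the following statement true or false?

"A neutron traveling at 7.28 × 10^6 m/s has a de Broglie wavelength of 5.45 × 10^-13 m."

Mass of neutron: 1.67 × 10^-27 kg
False

The claim is incorrect.

Using λ = h/(mv):
λ = (6.626 × 10^-34 J·s) / (1.67 × 10^-27 kg × 7.28 × 10^6 m/s)
λ = 5.45 × 10^-14 m

The actual wavelength differs from the claimed 5.45 × 10^-13 m.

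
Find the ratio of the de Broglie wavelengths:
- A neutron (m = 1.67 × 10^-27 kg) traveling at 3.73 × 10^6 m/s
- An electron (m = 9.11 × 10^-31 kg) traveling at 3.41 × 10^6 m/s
λ₁/λ₂ = 4.99 × 10^-4

Using λ = h/(mv):

λ₁ = h/(m₁v₁) = 1.06 × 10^-13 m
λ₂ = h/(m₂v₂) = 2.13 × 10^-10 m

Ratio λ₁/λ₂ = (m₂v₂)/(m₁v₁)
         = (9.11 × 10^-31 kg × 3.41 × 10^6 m/s) / (1.67 × 10^-27 kg × 3.73 × 10^6 m/s)
         = 4.99 × 10^-4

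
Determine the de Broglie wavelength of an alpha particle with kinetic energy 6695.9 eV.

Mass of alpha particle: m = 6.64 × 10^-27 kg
1.76 × 10^-13 m

Using λ = h/√(2mKE):

First convert KE to Joules: KE = 6695.9 eV = 1.073 × 10^-15 J

λ = h/√(2mKE)
λ = (6.626 × 10^-34 J·s) / √(2 × 6.64 × 10^-27 kg × 1.073 × 10^-15 J)
λ = 1.76 × 10^-13 m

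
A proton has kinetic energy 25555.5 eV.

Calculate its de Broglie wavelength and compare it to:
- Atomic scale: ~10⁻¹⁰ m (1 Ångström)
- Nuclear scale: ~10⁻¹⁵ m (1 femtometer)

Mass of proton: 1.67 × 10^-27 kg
λ = 1.79 × 10^-13 m, which is between nuclear and atomic scales.

Using λ = h/√(2mKE):

KE = 25555.5 eV = 4.094 × 10^-15 J

λ = h/√(2mKE)
λ = (6.626 × 10^-34 J·s) / √(2 × 1.67 × 10^-27 kg × 4.094 × 10^-15 J)
λ = 1.79 × 10^-13 m

Comparison:
- Atomic scale (10⁻¹⁰ m): λ is 0.0018× this size
- Nuclear scale (10⁻¹⁵ m): λ is 1.8e+02× this size

The wavelength is between nuclear and atomic scales.

This wavelength is appropriate for probing atomic structure but too large for nuclear physics experiments.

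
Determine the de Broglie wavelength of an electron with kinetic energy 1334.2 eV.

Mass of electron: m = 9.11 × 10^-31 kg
3.36 × 10^-11 m

Using λ = h/√(2mKE):

First convert KE to Joules: KE = 1334.2 eV = 2.138 × 10^-16 J

λ = h/√(2mKE)
λ = (6.626 × 10^-34 J·s) / √(2 × 9.11 × 10^-31 kg × 2.138 × 10^-16 J)
λ = 3.36 × 10^-11 m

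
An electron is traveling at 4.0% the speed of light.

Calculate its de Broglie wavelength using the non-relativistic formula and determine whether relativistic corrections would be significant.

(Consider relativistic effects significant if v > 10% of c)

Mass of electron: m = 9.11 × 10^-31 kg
No, relativistic corrections are not needed.

Using the non-relativistic de Broglie formula λ = h/(mv):

v = 4.0% × c = 1.199 × 10^7 m/s

λ = h/(mv)
λ = (6.626 × 10^-34 J·s) / (9.11 × 10^-31 kg × 1.199 × 10^7 m/s)
λ = 6.07 × 10^-11 m

Since v = 4.0% of c < 10% of c, relativistic corrections are NOT significant and this non-relativistic result is a good approximation.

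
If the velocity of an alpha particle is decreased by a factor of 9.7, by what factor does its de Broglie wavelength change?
The wavelength increases by a factor of 9.7.

From λ = h/(mv), the wavelength is inversely proportional to velocity:

λ ∝ 1/v

If v → v/9.7, then λ → 9.7λ

When velocity is decreased by a factor of 9.7, the wavelength increases by a factor of 9.7.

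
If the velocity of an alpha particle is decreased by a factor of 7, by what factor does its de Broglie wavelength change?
The wavelength increases by a factor of 7.

From λ = h/(mv), the wavelength is inversely proportional to velocity:

λ ∝ 1/v

If v → v/7, then λ → 7λ

When velocity is decreased by a factor of 7, the wavelength increases by a factor of 7.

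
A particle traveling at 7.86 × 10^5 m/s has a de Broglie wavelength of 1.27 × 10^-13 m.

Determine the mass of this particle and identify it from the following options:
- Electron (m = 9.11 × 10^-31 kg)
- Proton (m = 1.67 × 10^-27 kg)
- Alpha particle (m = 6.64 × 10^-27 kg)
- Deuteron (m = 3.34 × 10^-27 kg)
The particle is an alpha particle.

From λ = h/(mv), solve for mass:

m = h/(λv)
m = (6.626 × 10^-34 J·s) / (1.27 × 10^-13 m × 7.86 × 10^5 m/s)
m = 6.64 × 10^-27 kg

Comparing with the listed masses, this is closest to an alpha particle.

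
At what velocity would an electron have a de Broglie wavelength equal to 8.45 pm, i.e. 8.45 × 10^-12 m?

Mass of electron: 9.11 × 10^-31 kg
8.61 × 10^7 m/s

From λ = h/(mv), solve for v:

v = h/(mλ)
v = (6.626 × 10^-34 J·s) / (9.11 × 10^-31 kg × 8.45 × 10^-12 m)
v = 8.61 × 10^7 m/s

Note: This velocity is 28.7% of the speed of light, so relativistic corrections would be needed for a more accurate calculation.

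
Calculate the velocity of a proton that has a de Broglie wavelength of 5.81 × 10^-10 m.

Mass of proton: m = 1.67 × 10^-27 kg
6.83 × 10^2 m/s

From the de Broglie relation λ = h/(mv), we solve for v:

v = h/(mλ)
v = (6.626 × 10^-34 J·s) / (1.67 × 10^-27 kg × 5.81 × 10^-10 m)
v = 6.83 × 10^2 m/s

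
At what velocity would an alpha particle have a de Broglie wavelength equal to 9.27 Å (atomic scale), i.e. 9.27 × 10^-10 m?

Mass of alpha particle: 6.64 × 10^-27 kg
1.08 × 10^2 m/s

From λ = h/(mv), solve for v:

v = h/(mλ)
v = (6.626 × 10^-34 J·s) / (6.64 × 10^-27 kg × 9.27 × 10^-10 m)
v = 1.08 × 10^2 m/s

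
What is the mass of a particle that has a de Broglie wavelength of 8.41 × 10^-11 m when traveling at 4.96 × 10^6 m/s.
1.59 × 10^-30 kg

From the de Broglie relation λ = h/(mv), we solve for m:

m = h/(λv)
m = (6.626 × 10^-34 J·s) / (8.41 × 10^-11 m × 4.96 × 10^6 m/s)
m = 1.59 × 10^-30 kg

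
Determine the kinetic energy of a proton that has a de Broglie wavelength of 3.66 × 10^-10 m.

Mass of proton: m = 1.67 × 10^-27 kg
9.81 × 10^-22 J (or 6.12 × 10^-3 eV)

From λ = h/√(2mKE), we solve for KE:

λ² = h²/(2mKE)
KE = h²/(2mλ²)
KE = (6.626 × 10^-34 J·s)² / (2 × 1.67 × 10^-27 kg × (3.66 × 10^-10 m)²)
KE = 9.81 × 10^-22 J
KE = 6.12 × 10^-3 eV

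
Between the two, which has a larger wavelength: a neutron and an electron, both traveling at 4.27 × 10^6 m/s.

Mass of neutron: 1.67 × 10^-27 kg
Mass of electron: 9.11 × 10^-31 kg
The electron has the longer wavelength.

Using λ = h/(mv), since both particles have the same velocity, the wavelength depends only on mass.

For neutron: λ₁ = h/(m₁v) = 9.29 × 10^-14 m
For electron: λ₂ = h/(m₂v) = 1.70 × 10^-10 m

Since λ ∝ 1/m at constant velocity, the lighter particle has the longer wavelength.

The electron has the longer de Broglie wavelength.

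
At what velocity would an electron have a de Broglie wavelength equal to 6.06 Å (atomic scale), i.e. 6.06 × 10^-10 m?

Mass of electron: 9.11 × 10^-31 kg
1.20 × 10^6 m/s

From λ = h/(mv), solve for v:

v = h/(mλ)
v = (6.626 × 10^-34 J·s) / (9.11 × 10^-31 kg × 6.06 × 10^-10 m)
v = 1.20 × 10^6 m/s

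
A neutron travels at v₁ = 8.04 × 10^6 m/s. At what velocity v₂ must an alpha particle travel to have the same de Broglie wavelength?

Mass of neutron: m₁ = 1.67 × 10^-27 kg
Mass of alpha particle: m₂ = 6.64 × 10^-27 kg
v₂ = 2.02 × 10^6 m/s

For equal de Broglie wavelengths: λ₁ = λ₂

h/(m₁v₁) = h/(m₂v₂)
m₁v₁ = m₂v₂
v₂ = v₁ · (m₁/m₂)

v₂ = 8.04 × 10^6 m/s × (1.67 × 10^-27 kg / 6.64 × 10^-27 kg)
v₂ = 2.02 × 10^6 m/s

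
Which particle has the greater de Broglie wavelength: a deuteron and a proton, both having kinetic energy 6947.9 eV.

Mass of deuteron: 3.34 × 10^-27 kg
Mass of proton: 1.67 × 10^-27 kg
The proton has the longer wavelength.

Using λ = h/√(2mKE):

For deuteron: λ₁ = h/√(2m₁KE) = 2.43 × 10^-13 m
For proton: λ₂ = h/√(2m₂KE) = 3.44 × 10^-13 m

Since λ ∝ 1/√m at constant kinetic energy, the lighter particle has the longer wavelength.

The proton has the longer de Broglie wavelength.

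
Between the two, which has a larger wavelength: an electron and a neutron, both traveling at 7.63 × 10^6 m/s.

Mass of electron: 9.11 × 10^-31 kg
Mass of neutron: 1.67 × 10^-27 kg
The electron has the longer wavelength.

Using λ = h/(mv), since both particles have the same velocity, the wavelength depends only on mass.

For electron: λ₁ = h/(m₁v) = 9.53 × 10^-11 m
For neutron: λ₂ = h/(m₂v) = 5.20 × 10^-14 m

Since λ ∝ 1/m at constant velocity, the lighter particle has the longer wavelength.

The electron has the longer de Broglie wavelength.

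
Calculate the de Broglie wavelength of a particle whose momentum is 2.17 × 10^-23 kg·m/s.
3.05 × 10^-11 m

Using the de Broglie relation λ = h/p:

λ = h/p
λ = (6.626 × 10^-34 J·s) / (2.17 × 10^-23 kg·m/s)
λ = 3.05 × 10^-11 m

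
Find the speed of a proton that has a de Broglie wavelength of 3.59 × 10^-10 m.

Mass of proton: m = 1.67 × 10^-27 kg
1.11 × 10^3 m/s

From the de Broglie relation λ = h/(mv), we solve for v:

v = h/(mλ)
v = (6.626 × 10^-34 J·s) / (1.67 × 10^-27 kg × 3.59 × 10^-10 m)
v = 1.11 × 10^3 m/s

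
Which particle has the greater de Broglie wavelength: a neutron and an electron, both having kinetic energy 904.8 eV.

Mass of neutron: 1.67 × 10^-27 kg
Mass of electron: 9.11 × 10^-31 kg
The electron has the longer wavelength.

Using λ = h/√(2mKE):

For neutron: λ₁ = h/√(2m₁KE) = 9.52 × 10^-13 m
For electron: λ₂ = h/√(2m₂KE) = 4.08 × 10^-11 m

Since λ ∝ 1/√m at constant kinetic energy, the lighter particle has the longer wavelength.

The electron has the longer de Broglie wavelength.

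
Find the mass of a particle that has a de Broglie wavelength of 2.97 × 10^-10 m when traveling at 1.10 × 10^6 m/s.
2.03 × 10^-30 kg

From the de Broglie relation λ = h/(mv), we solve for m:

m = h/(λv)
m = (6.626 × 10^-34 J·s) / (2.97 × 10^-10 m × 1.10 × 10^6 m/s)
m = 2.03 × 10^-30 kg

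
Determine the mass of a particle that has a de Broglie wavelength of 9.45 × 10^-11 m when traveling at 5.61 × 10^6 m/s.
1.25 × 10^-30 kg

From the de Broglie relation λ = h/(mv), we solve for m:

m = h/(λv)
m = (6.626 × 10^-34 J·s) / (9.45 × 10^-11 m × 5.61 × 10^6 m/s)
m = 1.25 × 10^-30 kg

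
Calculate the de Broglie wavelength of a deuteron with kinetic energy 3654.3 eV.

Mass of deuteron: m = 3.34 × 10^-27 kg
3.35 × 10^-13 m

Using λ = h/√(2mKE):

First convert KE to Joules: KE = 3654.3 eV = 5.855 × 10^-16 J

λ = h/√(2mKE)
λ = (6.626 × 10^-34 J·s) / √(2 × 3.34 × 10^-27 kg × 5.855 × 10^-16 J)
λ = 3.35 × 10^-13 m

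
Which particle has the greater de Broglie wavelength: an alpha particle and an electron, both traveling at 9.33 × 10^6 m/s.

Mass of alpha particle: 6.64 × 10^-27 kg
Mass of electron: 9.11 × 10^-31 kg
The electron has the longer wavelength.

Using λ = h/(mv), since both particles have the same velocity, the wavelength depends only on mass.

For alpha particle: λ₁ = h/(m₁v) = 1.07 × 10^-14 m
For electron: λ₂ = h/(m₂v) = 7.80 × 10^-11 m

Since λ ∝ 1/m at constant velocity, the lighter particle has the longer wavelength.

The electron has the longer de Broglie wavelength.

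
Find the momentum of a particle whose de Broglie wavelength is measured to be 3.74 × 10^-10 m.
1.77 × 10^-24 kg·m/s

From the de Broglie relation λ = h/p, we solve for p:

p = h/λ
p = (6.626 × 10^-34 J·s) / (3.74 × 10^-10 m)
p = 1.77 × 10^-24 kg·m/s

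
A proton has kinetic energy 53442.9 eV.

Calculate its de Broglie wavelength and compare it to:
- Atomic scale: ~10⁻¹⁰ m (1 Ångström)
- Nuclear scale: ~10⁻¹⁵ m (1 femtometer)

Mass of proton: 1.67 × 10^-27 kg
λ = 1.24 × 10^-13 m, which is between nuclear and atomic scales.

Using λ = h/√(2mKE):

KE = 53442.9 eV = 8.562 × 10^-15 J

λ = h/√(2mKE)
λ = (6.626 × 10^-34 J·s) / √(2 × 1.67 × 10^-27 kg × 8.562 × 10^-15 J)
λ = 1.24 × 10^-13 m

Comparison:
- Atomic scale (10⁻¹⁰ m): λ is 0.0012× this size
- Nuclear scale (10⁻¹⁵ m): λ is 1.2e+02× this size

The wavelength is between nuclear and atomic scales.

This wavelength is appropriate for probing atomic structure but too large for nuclear physics experiments.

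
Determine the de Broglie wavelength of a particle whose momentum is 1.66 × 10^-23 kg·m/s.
3.99 × 10^-11 m

Using the de Broglie relation λ = h/p:

λ = h/p
λ = (6.626 × 10^-34 J·s) / (1.66 × 10^-23 kg·m/s)
λ = 3.99 × 10^-11 m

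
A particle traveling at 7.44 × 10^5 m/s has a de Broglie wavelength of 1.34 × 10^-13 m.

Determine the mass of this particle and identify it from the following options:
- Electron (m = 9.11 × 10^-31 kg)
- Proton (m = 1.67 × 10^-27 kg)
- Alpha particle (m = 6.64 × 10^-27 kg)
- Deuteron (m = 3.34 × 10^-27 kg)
The particle is an alpha particle.

From λ = h/(mv), solve for mass:

m = h/(λv)
m = (6.626 × 10^-34 J·s) / (1.34 × 10^-13 m × 7.44 × 10^5 m/s)
m = 6.65 × 10^-27 kg

Comparing with the listed masses, this is closest to an alpha particle.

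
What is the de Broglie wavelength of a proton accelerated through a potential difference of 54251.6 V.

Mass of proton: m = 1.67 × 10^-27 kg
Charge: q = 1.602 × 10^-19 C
1.23 × 10^-13 m

When a particle is accelerated through voltage V, it gains kinetic energy KE = qV.

The de Broglie wavelength is then λ = h/√(2mqV):

λ = h/√(2mqV)
λ = (6.626 × 10^-34 J·s) / √(2 × 1.67 × 10^-27 kg × 1.602 × 10^-19 C × 54251.6 V)
λ = 1.23 × 10^-13 m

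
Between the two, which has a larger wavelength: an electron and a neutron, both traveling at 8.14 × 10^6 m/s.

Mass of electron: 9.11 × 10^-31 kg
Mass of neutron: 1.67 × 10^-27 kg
The electron has the longer wavelength.

Using λ = h/(mv), since both particles have the same velocity, the wavelength depends only on mass.

For electron: λ₁ = h/(m₁v) = 8.94 × 10^-11 m
For neutron: λ₂ = h/(m₂v) = 4.87 × 10^-14 m

Since λ ∝ 1/m at constant velocity, the lighter particle has the longer wavelength.

The electron has the longer de Broglie wavelength.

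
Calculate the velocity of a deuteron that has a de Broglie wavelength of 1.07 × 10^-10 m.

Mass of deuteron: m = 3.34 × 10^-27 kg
1.85 × 10^3 m/s

From the de Broglie relation λ = h/(mv), we solve for v:

v = h/(mλ)
v = (6.626 × 10^-34 J·s) / (3.34 × 10^-27 kg × 1.07 × 10^-10 m)
v = 1.85 × 10^3 m/s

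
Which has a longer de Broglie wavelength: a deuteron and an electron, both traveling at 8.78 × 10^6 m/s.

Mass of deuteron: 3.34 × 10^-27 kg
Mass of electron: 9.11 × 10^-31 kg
The electron has the longer wavelength.

Using λ = h/(mv), since both particles have the same velocity, the wavelength depends only on mass.

For deuteron: λ₁ = h/(m₁v) = 2.26 × 10^-14 m
For electron: λ₂ = h/(m₂v) = 8.28 × 10^-11 m

Since λ ∝ 1/m at constant velocity, the lighter particle has the longer wavelength.

The electron has the longer de Broglie wavelength.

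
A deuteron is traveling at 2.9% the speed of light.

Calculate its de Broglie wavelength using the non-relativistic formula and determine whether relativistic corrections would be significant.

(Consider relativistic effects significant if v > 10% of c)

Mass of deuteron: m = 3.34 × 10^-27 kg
No, relativistic corrections are not needed.

Using the non-relativistic de Broglie formula λ = h/(mv):

v = 2.9% × c = 8.694 × 10^6 m/s

λ = h/(mv)
λ = (6.626 × 10^-34 J·s) / (3.34 × 10^-27 kg × 8.694 × 10^6 m/s)
λ = 2.28 × 10^-14 m

Since v = 2.9% of c < 10% of c, relativistic corrections are NOT significant and this non-relativistic result is a good approximation.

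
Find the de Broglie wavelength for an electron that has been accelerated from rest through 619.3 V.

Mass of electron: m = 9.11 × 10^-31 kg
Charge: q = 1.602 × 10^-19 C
4.93 × 10^-11 m

When a particle is accelerated through voltage V, it gains kinetic energy KE = qV.

The de Broglie wavelength is then λ = h/√(2mqV):

λ = h/√(2mqV)
λ = (6.626 × 10^-34 J·s) / √(2 × 9.11 × 10^-31 kg × 1.602 × 10^-19 C × 619.3 V)
λ = 4.93 × 10^-11 m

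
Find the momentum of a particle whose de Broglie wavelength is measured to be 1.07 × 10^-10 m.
6.19 × 10^-24 kg·m/s

From the de Broglie relation λ = h/p, we solve for p:

p = h/λ
p = (6.626 × 10^-34 J·s) / (1.07 × 10^-10 m)
p = 6.19 × 10^-24 kg·m/s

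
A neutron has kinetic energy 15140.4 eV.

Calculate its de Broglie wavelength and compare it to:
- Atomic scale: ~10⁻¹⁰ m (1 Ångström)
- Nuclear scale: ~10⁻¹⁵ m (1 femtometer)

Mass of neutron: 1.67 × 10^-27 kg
λ = 2.33 × 10^-13 m, which is between nuclear and atomic scales.

Using λ = h/√(2mKE):

KE = 15140.4 eV = 2.426 × 10^-15 J

λ = h/√(2mKE)
λ = (6.626 × 10^-34 J·s) / √(2 × 1.67 × 10^-27 kg × 2.426 × 10^-15 J)
λ = 2.33 × 10^-13 m

Comparison:
- Atomic scale (10⁻¹⁰ m): λ is 0.0023× this size
- Nuclear scale (10⁻¹⁵ m): λ is 2.3e+02× this size

The wavelength is between nuclear and atomic scales.

This wavelength is appropriate for probing atomic structure but too large for nuclear physics experiments.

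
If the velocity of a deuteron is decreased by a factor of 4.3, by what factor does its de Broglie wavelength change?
The wavelength increases by a factor of 4.3.

From λ = h/(mv), the wavelength is inversely proportional to velocity:

λ ∝ 1/v

If v → v/4.3, then λ → 4.3λ

When velocity is decreased by a factor of 4.3, the wavelength increases by a factor of 4.3.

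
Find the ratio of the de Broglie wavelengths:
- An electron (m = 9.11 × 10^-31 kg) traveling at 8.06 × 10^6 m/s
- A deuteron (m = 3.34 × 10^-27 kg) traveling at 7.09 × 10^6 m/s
λ₁/λ₂ = 3.23 × 10^3

Using λ = h/(mv):

λ₁ = h/(m₁v₁) = 9.02 × 10^-11 m
λ₂ = h/(m₂v₂) = 2.80 × 10^-14 m

Ratio λ₁/λ₂ = (m₂v₂)/(m₁v₁)
         = (3.34 × 10^-27 kg × 7.09 × 10^6 m/s) / (9.11 × 10^-31 kg × 8.06 × 10^6 m/s)
         = 3.23 × 10^3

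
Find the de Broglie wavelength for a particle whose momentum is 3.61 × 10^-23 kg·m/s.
1.84 × 10^-11 m

Using the de Broglie relation λ = h/p:

λ = h/p
λ = (6.626 × 10^-34 J·s) / (3.61 × 10^-23 kg·m/s)
λ = 1.84 × 10^-11 m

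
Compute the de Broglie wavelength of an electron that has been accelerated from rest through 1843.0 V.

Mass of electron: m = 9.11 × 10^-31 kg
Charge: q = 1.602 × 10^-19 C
2.86 × 10^-11 m

When a particle is accelerated through voltage V, it gains kinetic energy KE = qV.

The de Broglie wavelength is then λ = h/√(2mqV):

λ = h/√(2mqV)
λ = (6.626 × 10^-34 J·s) / √(2 × 9.11 × 10^-31 kg × 1.602 × 10^-19 C × 1843.0 V)
λ = 2.86 × 10^-11 m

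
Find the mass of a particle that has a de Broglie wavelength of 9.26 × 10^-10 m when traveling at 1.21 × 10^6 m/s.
5.91 × 10^-31 kg

From the de Broglie relation λ = h/(mv), we solve for m:

m = h/(λv)
m = (6.626 × 10^-34 J·s) / (9.26 × 10^-10 m × 1.21 × 10^6 m/s)
m = 5.91 × 10^-31 kg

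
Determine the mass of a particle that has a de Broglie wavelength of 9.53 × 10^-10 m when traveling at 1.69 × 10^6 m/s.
4.11 × 10^-31 kg

From the de Broglie relation λ = h/(mv), we solve for m:

m = h/(λv)
m = (6.626 × 10^-34 J·s) / (9.53 × 10^-10 m × 1.69 × 10^6 m/s)
m = 4.11 × 10^-31 kg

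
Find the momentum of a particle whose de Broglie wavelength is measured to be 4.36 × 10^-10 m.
1.52 × 10^-24 kg·m/s

From the de Broglie relation λ = h/p, we solve for p:

p = h/λ
p = (6.626 × 10^-34 J·s) / (4.36 × 10^-10 m)
p = 1.52 × 10^-24 kg·m/s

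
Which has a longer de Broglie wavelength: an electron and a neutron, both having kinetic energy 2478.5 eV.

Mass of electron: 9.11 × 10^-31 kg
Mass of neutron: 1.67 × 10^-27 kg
The electron has the longer wavelength.

Using λ = h/√(2mKE):

For electron: λ₁ = h/√(2m₁KE) = 2.46 × 10^-11 m
For neutron: λ₂ = h/√(2m₂KE) = 5.75 × 10^-13 m

Since λ ∝ 1/√m at constant kinetic energy, the lighter particle has the longer wavelength.

The electron has the longer de Broglie wavelength.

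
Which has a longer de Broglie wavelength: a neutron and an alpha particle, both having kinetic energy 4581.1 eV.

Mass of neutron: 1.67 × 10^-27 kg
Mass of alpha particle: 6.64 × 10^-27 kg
The neutron has the longer wavelength.

Using λ = h/√(2mKE):

For neutron: λ₁ = h/√(2m₁KE) = 4.23 × 10^-13 m
For alpha particle: λ₂ = h/√(2m₂KE) = 2.12 × 10^-13 m

Since λ ∝ 1/√m at constant kinetic energy, the lighter particle has the longer wavelength.

The neutron has the longer de Broglie wavelength.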